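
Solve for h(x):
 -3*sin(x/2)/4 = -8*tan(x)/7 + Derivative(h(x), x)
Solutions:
 h(x) = C1 - 8*log(cos(x))/7 + 3*cos(x/2)/2


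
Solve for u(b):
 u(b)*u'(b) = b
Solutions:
 u(b) = -sqrt(C1 + b^2)
 u(b) = sqrt(C1 + b^2)


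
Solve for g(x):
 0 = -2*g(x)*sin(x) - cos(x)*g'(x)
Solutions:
 g(x) = C1*cos(x)^2


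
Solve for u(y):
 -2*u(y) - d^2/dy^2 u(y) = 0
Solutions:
 u(y) = C1*sin(sqrt(2)*y) + C2*cos(sqrt(2)*y)


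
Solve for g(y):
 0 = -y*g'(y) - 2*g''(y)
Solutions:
 g(y) = C1 + C2*erf(y/2)


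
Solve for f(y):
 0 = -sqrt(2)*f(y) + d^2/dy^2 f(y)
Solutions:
 f(y) = C1*exp(-2^(1/4)*y) + C2*exp(2^(1/4)*y)


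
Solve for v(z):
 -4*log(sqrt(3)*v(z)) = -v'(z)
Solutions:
 -Integral(1/(2*log(_y) + log(3)), (_y, v(z)))/2 = C1 - z


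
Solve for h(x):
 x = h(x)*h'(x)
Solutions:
 h(x) = -sqrt(C1 + x^2)
 h(x) = sqrt(C1 + x^2)


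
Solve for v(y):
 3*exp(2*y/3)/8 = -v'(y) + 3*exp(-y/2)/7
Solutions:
 v(y) = C1 - 9*exp(2*y/3)/16 - 6*exp(-y/2)/7


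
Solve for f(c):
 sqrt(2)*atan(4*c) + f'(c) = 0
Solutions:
 f(c) = C1 - sqrt(2)*(c*atan(4*c) - log(16*c^2 + 1)/8)


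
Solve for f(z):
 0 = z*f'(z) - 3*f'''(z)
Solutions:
 f(z) = C1 + Integral(C2*airyai(3^(2/3)*z/3) + C3*airybi(3^(2/3)*z/3), z)


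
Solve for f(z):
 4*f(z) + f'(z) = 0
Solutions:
 f(z) = C1*exp(-4*z)


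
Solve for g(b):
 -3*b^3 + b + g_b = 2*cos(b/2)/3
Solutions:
 g(b) = C1 + 3*b^4/4 - b^2/2 + 4*sin(b/2)/3


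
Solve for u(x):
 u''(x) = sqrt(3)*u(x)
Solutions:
 u(x) = C1*exp(-3^(1/4)*x) + C2*exp(3^(1/4)*x)


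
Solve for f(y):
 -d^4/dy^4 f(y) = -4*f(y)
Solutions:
 f(y) = C1*exp(-sqrt(2)*y) + C2*exp(sqrt(2)*y) + C3*sin(sqrt(2)*y) + C4*cos(sqrt(2)*y)


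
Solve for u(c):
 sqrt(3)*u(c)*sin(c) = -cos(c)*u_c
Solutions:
 u(c) = C1*cos(c)^(sqrt(3))


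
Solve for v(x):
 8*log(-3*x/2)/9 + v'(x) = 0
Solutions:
 v(x) = C1 - 8*x*log(-x)/9 + 8*x*(-log(3) + log(2) + 1)/9


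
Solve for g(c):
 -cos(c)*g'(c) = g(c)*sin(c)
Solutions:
 g(c) = C1*cos(c)


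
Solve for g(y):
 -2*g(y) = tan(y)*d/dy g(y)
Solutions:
 g(y) = C1/sin(y)^2


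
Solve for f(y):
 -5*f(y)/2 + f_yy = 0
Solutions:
 f(y) = C1*exp(-sqrt(10)*y/2) + C2*exp(sqrt(10)*y/2)


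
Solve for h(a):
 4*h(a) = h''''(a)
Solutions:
 h(a) = C1*exp(-sqrt(2)*a) + C2*exp(sqrt(2)*a) + C3*sin(sqrt(2)*a) + C4*cos(sqrt(2)*a)


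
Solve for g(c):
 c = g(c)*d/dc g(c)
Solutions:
 g(c) = -sqrt(C1 + c^2)
 g(c) = sqrt(C1 + c^2)


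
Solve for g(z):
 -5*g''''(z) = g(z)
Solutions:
 g(z) = (C1*sin(sqrt(2)*5^(3/4)*z/10) + C2*cos(sqrt(2)*5^(3/4)*z/10))*exp(-sqrt(2)*5^(3/4)*z/10) + (C3*sin(sqrt(2)*5^(3/4)*z/10) + C4*cos(sqrt(2)*5^(3/4)*z/10))*exp(sqrt(2)*5^(3/4)*z/10)


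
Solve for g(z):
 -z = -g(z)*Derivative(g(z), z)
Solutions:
 g(z) = -sqrt(C1 + z^2)
 g(z) = sqrt(C1 + z^2)


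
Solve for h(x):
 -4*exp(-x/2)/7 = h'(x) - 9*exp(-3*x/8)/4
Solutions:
 h(x) = C1 + 8*exp(-x/2)/7 - 6*exp(-3*x/8)


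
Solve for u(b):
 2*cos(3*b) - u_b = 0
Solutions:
 u(b) = C1 + 2*sin(3*b)/3


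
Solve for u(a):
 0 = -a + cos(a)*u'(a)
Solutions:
 u(a) = C1 + Integral(a/cos(a), a)


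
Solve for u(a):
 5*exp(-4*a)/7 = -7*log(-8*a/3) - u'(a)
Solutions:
 u(a) = C1 - 7*a*log(-a) + 7*a*(-3*log(2) + 1 + log(3)) + 5*exp(-4*a)/28


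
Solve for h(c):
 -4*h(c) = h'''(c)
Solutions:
 h(c) = C3*exp(-2^(2/3)*c) + (C1*sin(2^(2/3)*sqrt(3)*c/2) + C2*cos(2^(2/3)*sqrt(3)*c/2))*exp(2^(2/3)*c/2)


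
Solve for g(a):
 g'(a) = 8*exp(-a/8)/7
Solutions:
 g(a) = C1 - 64*exp(-a/8)/7


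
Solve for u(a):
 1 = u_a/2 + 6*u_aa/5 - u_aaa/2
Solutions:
 u(a) = C1 + C2*exp(a*(6 - sqrt(61))/5) + C3*exp(a*(6 + sqrt(61))/5) + 2*a


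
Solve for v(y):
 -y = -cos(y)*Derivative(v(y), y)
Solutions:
 v(y) = C1 + Integral(y/cos(y), y)


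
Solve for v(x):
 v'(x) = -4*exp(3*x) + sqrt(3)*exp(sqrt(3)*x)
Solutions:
 v(x) = C1 - 4*exp(3*x)/3 + exp(sqrt(3)*x)


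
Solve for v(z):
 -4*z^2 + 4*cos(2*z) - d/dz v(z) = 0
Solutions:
 v(z) = C1 - 4*z^3/3 + 2*sin(2*z)


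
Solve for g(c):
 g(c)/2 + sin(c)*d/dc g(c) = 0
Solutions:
 g(c) = C1*(cos(c) + 1)^(1/4)/(cos(c) - 1)^(1/4)


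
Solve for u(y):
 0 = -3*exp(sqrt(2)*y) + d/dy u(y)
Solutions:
 u(y) = C1 + 3*sqrt(2)*exp(sqrt(2)*y)/2


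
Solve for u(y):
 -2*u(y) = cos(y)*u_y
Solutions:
 u(y) = C1*(sin(y) - 1)/(sin(y) + 1)


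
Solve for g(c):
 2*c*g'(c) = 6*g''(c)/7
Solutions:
 g(c) = C1 + C2*erfi(sqrt(42)*c/6)


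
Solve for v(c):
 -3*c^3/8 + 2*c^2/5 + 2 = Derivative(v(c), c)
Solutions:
 v(c) = C1 - 3*c^4/32 + 2*c^3/15 + 2*c


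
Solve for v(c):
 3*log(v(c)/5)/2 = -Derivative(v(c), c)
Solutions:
 -2*Integral(1/(-log(_y) + log(5)), (_y, v(c)))/3 = C1 - c


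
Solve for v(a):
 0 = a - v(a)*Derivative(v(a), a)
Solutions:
 v(a) = -sqrt(C1 + a^2)
 v(a) = sqrt(C1 + a^2)


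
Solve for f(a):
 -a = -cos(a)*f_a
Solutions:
 f(a) = C1 + Integral(a/cos(a), a)


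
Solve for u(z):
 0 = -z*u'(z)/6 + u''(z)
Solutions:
 u(z) = C1 + C2*erfi(sqrt(3)*z/6)


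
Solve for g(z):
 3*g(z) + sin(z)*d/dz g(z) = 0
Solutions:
 g(z) = C1*(cos(z) + 1)^(3/2)/(cos(z) - 1)^(3/2)


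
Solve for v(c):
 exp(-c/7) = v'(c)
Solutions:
 v(c) = C1 - 7*exp(-c/7)


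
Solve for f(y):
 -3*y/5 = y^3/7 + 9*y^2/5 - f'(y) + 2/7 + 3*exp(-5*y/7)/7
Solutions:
 f(y) = C1 + y^4/28 + 3*y^3/5 + 3*y^2/10 + 2*y/7 - 3*exp(-5*y/7)/5


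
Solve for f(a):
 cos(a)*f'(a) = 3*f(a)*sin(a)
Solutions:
 f(a) = C1/cos(a)^3


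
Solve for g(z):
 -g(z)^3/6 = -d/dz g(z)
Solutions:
 g(z) = -sqrt(3)*sqrt(-1/(C1 + z))
 g(z) = sqrt(3)*sqrt(-1/(C1 + z))


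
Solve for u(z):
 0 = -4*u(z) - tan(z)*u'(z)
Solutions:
 u(z) = C1/sin(z)^4


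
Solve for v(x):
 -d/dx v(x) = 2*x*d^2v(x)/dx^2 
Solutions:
 v(x) = C1 + C2*sqrt(x)


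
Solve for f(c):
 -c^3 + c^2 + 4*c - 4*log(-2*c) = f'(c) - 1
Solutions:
 f(c) = C1 - c^4/4 + c^3/3 + 2*c^2 - 4*c*log(-c) + c*(5 - 4*log(2))


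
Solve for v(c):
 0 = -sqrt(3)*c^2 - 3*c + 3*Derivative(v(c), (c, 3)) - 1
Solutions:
 v(c) = C1 + C2*c + C3*c^2 + sqrt(3)*c^5/180 + c^4/24 + c^3/18


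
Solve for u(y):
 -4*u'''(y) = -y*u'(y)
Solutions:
 u(y) = C1 + Integral(C2*airyai(2^(1/3)*y/2) + C3*airybi(2^(1/3)*y/2), y)


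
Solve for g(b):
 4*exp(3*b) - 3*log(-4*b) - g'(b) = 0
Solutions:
 g(b) = C1 - 3*b*log(-b) + 3*b*(1 - 2*log(2)) + 4*exp(3*b)/3


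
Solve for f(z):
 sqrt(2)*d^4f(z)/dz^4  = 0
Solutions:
 f(z) = C1 + C2*z + C3*z^2 + C4*z^3


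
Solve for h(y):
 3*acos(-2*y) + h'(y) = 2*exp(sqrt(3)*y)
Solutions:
 h(y) = C1 - 3*y*acos(-2*y) - 3*sqrt(1 - 4*y^2)/2 + 2*sqrt(3)*exp(sqrt(3)*y)/3


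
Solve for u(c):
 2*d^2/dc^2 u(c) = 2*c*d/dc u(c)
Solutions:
 u(c) = C1 + C2*erfi(sqrt(2)*c/2)


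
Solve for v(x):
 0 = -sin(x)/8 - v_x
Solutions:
 v(x) = C1 + cos(x)/8


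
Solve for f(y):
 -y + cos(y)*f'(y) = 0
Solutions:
 f(y) = C1 + Integral(y/cos(y), y)


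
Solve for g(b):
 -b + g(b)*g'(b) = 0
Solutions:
 g(b) = -sqrt(C1 + b^2)
 g(b) = sqrt(C1 + b^2)


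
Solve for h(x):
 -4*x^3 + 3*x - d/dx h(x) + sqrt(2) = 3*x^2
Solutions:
 h(x) = C1 - x^4 - x^3 + 3*x^2/2 + sqrt(2)*x


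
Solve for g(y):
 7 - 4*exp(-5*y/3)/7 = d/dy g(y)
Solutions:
 g(y) = C1 + 7*y + 12*exp(-5*y/3)/35


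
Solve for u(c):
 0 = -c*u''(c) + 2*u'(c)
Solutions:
 u(c) = C1 + C2*c^3


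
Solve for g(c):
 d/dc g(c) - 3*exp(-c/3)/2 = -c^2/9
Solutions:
 g(c) = C1 - c^3/27 - 9*exp(-c/3)/2


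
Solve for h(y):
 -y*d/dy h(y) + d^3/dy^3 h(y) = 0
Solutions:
 h(y) = C1 + Integral(C2*airyai(y) + C3*airybi(y), y)


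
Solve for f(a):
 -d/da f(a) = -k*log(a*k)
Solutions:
 f(a) = C1 + a*k*log(a*k) - a*k


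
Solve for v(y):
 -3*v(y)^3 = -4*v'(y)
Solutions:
 v(y) = -sqrt(2)*sqrt(-1/(C1 + 3*y))
 v(y) = sqrt(2)*sqrt(-1/(C1 + 3*y))


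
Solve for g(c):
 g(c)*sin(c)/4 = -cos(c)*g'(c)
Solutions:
 g(c) = C1*cos(c)^(1/4)


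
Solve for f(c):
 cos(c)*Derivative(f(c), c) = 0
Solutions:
 f(c) = C1


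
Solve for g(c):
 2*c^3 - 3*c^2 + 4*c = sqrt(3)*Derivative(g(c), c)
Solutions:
 g(c) = C1 + sqrt(3)*c^4/6 - sqrt(3)*c^3/3 + 2*sqrt(3)*c^2/3


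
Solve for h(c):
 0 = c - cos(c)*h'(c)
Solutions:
 h(c) = C1 + Integral(c/cos(c), c)


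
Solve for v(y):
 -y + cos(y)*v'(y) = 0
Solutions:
 v(y) = C1 + Integral(y/cos(y), y)


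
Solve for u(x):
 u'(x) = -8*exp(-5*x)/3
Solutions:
 u(x) = C1 + 8*exp(-5*x)/15


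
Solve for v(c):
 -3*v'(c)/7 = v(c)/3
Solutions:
 v(c) = C1*exp(-7*c/9)


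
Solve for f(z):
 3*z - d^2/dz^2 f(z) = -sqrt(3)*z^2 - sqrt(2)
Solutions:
 f(z) = C1 + C2*z + sqrt(3)*z^4/12 + z^3/2 + sqrt(2)*z^2/2


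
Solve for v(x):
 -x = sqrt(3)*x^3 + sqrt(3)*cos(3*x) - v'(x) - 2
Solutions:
 v(x) = C1 + sqrt(3)*x^4/4 + x^2/2 - 2*x + sqrt(3)*sin(3*x)/3


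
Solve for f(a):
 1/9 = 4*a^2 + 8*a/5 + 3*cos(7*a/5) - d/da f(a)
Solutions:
 f(a) = C1 + 4*a^3/3 + 4*a^2/5 - a/9 + 15*sin(7*a/5)/7


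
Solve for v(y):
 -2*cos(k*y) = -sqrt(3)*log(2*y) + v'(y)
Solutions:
 v(y) = C1 + sqrt(3)*y*(log(y) - 1) + sqrt(3)*y*log(2) - 2*Piecewise((sin(k*y)/k, Ne(k, 0)), (y, True))


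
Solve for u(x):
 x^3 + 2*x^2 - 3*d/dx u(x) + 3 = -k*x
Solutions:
 u(x) = C1 + k*x^2/6 + x^4/12 + 2*x^3/9 + x


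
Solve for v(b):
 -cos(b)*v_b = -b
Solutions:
 v(b) = C1 + Integral(b/cos(b), b)


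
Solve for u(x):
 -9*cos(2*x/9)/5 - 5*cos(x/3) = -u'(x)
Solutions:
 u(x) = C1 + 81*sin(2*x/9)/10 + 15*sin(x/3)


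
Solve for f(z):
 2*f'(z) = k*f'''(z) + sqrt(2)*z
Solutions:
 f(z) = C1 + C2*exp(-sqrt(2)*z*sqrt(1/k)) + C3*exp(sqrt(2)*z*sqrt(1/k)) + sqrt(2)*z^2/4


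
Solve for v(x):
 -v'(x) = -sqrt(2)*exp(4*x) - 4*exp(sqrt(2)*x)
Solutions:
 v(x) = C1 + sqrt(2)*exp(4*x)/4 + 2*sqrt(2)*exp(sqrt(2)*x)


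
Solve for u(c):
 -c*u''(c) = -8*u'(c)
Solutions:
 u(c) = C1 + C2*c^9


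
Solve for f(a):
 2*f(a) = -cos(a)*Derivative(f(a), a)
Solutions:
 f(a) = C1*(sin(a) - 1)/(sin(a) + 1)


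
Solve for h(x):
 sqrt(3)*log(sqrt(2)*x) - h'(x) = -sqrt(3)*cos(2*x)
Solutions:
 h(x) = C1 + sqrt(3)*x*(log(x) - 1) + sqrt(3)*x*log(2)/2 + sqrt(3)*sin(2*x)/2


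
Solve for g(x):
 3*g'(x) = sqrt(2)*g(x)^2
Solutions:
 g(x) = -3/(C1 + sqrt(2)*x)


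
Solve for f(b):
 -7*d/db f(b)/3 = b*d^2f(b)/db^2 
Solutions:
 f(b) = C1 + C2/b^(4/3)


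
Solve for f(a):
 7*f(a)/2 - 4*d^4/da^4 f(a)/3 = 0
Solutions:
 f(a) = C1*exp(-42^(1/4)*a/2) + C2*exp(42^(1/4)*a/2) + C3*sin(42^(1/4)*a/2) + C4*cos(42^(1/4)*a/2)


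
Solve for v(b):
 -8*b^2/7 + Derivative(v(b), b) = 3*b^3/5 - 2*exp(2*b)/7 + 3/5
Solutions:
 v(b) = C1 + 3*b^4/20 + 8*b^3/21 + 3*b/5 - exp(2*b)/7


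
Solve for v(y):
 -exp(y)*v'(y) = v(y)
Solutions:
 v(y) = C1*exp(exp(-y))


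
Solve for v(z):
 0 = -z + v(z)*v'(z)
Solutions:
 v(z) = -sqrt(C1 + z^2)
 v(z) = sqrt(C1 + z^2)


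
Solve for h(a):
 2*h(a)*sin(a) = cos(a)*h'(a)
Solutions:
 h(a) = C1/cos(a)^2


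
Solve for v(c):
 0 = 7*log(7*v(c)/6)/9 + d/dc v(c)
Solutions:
 -9*Integral(1/(-log(_y) - log(7) + log(6)), (_y, v(c)))/7 = C1 - c


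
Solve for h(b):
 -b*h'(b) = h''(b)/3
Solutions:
 h(b) = C1 + C2*erf(sqrt(6)*b/2)


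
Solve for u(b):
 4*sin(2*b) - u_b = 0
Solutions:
 u(b) = C1 - 2*cos(2*b)


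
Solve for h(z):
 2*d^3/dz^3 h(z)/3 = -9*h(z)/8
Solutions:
 h(z) = C3*exp(-3*2^(2/3)*z/4) + (C1*sin(3*2^(2/3)*sqrt(3)*z/8) + C2*cos(3*2^(2/3)*sqrt(3)*z/8))*exp(3*2^(2/3)*z/8)


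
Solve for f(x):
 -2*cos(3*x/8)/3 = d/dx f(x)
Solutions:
 f(x) = C1 - 16*sin(3*x/8)/9


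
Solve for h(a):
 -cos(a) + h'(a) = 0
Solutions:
 h(a) = C1 + sin(a)


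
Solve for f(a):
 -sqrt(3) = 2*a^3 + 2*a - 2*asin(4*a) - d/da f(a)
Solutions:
 f(a) = C1 + a^4/2 + a^2 - 2*a*asin(4*a) + sqrt(3)*a - sqrt(1 - 16*a^2)/2


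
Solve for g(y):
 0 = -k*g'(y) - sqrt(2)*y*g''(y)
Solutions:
 g(y) = C1 + y^(-sqrt(2)*re(k)/2 + 1)*(C2*sin(sqrt(2)*log(y)*Abs(im(k))/2) + C3*cos(sqrt(2)*log(y)*im(k)/2))


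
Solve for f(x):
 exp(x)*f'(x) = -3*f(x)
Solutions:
 f(x) = C1*exp(3*exp(-x))


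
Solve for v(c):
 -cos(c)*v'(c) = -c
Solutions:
 v(c) = C1 + Integral(c/cos(c), c)


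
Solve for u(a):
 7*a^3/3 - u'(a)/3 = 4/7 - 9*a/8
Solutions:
 u(a) = C1 + 7*a^4/4 + 27*a^2/16 - 12*a/7


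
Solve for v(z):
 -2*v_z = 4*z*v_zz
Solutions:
 v(z) = C1 + C2*sqrt(z)


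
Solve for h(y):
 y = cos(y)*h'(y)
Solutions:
 h(y) = C1 + Integral(y/cos(y), y)


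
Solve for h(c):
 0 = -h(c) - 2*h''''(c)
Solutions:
 h(c) = (C1*sin(2^(1/4)*c/2) + C2*cos(2^(1/4)*c/2))*exp(-2^(1/4)*c/2) + (C3*sin(2^(1/4)*c/2) + C4*cos(2^(1/4)*c/2))*exp(2^(1/4)*c/2)


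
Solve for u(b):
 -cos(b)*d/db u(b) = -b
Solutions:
 u(b) = C1 + Integral(b/cos(b), b)


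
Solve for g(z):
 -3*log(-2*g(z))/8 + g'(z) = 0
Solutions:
 -8*Integral(1/(log(-_y) + log(2)), (_y, g(z)))/3 = C1 - z


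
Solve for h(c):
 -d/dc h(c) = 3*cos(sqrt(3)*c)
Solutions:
 h(c) = C1 - sqrt(3)*sin(sqrt(3)*c)


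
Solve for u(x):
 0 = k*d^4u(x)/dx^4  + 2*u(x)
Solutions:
 u(x) = C1*exp(-2^(1/4)*x*(-1/k)^(1/4)) + C2*exp(2^(1/4)*x*(-1/k)^(1/4)) + C3*exp(-2^(1/4)*I*x*(-1/k)^(1/4)) + C4*exp(2^(1/4)*I*x*(-1/k)^(1/4))


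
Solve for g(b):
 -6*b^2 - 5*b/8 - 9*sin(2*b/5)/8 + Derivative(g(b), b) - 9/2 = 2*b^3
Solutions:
 g(b) = C1 + b^4/2 + 2*b^3 + 5*b^2/16 + 9*b/2 - 45*cos(2*b/5)/16


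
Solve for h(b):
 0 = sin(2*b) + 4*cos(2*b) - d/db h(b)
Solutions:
 h(b) = C1 + 2*sin(2*b) - cos(2*b)/2


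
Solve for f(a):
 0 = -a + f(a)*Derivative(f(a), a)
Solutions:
 f(a) = -sqrt(C1 + a^2)
 f(a) = sqrt(C1 + a^2)


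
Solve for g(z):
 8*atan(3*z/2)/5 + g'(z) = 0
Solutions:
 g(z) = C1 - 8*z*atan(3*z/2)/5 + 8*log(9*z^2 + 4)/15


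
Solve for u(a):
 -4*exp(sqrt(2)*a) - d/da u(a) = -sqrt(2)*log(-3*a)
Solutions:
 u(a) = C1 + sqrt(2)*a*log(-a) + sqrt(2)*a*(-1 + log(3)) - 2*sqrt(2)*exp(sqrt(2)*a)


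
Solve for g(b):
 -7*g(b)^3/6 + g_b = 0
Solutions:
 g(b) = -sqrt(3)*sqrt(-1/(C1 + 7*b))
 g(b) = sqrt(3)*sqrt(-1/(C1 + 7*b))


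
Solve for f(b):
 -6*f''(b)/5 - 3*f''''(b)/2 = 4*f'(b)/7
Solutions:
 f(b) = C1 + C2*exp(b*(-14*3150^(1/3)/(75 + sqrt(8565))^(1/3) + 2940^(1/3)*(75 + sqrt(8565))^(1/3))/210)*sin(3^(1/6)*b*(42*350^(1/3)/(75 + sqrt(8565))^(1/3) + 3^(2/3)*980^(1/3)*(75 + sqrt(8565))^(1/3))/210) + C3*exp(b*(-14*3150^(1/3)/(75 + sqrt(8565))^(1/3) + 2940^(1/3)*(75 + sqrt(8565))^(1/3))/210)*cos(3^(1/6)*b*(42*350^(1/3)/(75 + sqrt(8565))^(1/3) + 3^(2/3)*980^(1/3)*(75 + sqrt(8565))^(1/3))/210) + C4*exp(-b*(-14*3150^(1/3)/(75 + sqrt(8565))^(1/3) + 2940^(1/3)*(75 + sqrt(8565))^(1/3))/105)


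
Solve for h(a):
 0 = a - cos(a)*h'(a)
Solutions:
 h(a) = C1 + Integral(a/cos(a), a)


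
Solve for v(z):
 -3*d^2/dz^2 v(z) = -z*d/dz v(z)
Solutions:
 v(z) = C1 + C2*erfi(sqrt(6)*z/6)


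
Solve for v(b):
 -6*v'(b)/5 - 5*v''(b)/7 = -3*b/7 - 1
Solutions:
 v(b) = C1 + C2*exp(-42*b/25) + 5*b^2/28 + 365*b/588


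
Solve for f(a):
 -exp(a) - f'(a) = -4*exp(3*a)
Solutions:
 f(a) = C1 + 4*exp(3*a)/3 - exp(a)


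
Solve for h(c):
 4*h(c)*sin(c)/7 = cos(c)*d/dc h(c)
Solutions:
 h(c) = C1/cos(c)^(4/7)


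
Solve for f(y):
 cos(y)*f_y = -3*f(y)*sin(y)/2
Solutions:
 f(y) = C1*cos(y)^(3/2)


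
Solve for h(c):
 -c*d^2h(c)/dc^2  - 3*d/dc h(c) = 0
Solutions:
 h(c) = C1 + C2/c^2


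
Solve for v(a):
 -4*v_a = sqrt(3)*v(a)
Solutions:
 v(a) = C1*exp(-sqrt(3)*a/4)


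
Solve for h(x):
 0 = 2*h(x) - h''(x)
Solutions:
 h(x) = C1*exp(-sqrt(2)*x) + C2*exp(sqrt(2)*x)


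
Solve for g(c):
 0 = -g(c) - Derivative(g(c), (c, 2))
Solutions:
 g(c) = C1*sin(c) + C2*cos(c)


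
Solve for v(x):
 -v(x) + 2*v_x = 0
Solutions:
 v(x) = C1*exp(x/2)


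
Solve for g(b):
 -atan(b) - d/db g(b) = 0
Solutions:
 g(b) = C1 - b*atan(b) + log(b^2 + 1)/2


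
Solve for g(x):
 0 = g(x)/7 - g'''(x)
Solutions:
 g(x) = C3*exp(7^(2/3)*x/7) + (C1*sin(sqrt(3)*7^(2/3)*x/14) + C2*cos(sqrt(3)*7^(2/3)*x/14))*exp(-7^(2/3)*x/14)


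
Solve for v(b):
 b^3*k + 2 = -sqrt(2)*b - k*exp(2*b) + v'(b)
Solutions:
 v(b) = C1 + b^4*k/4 + sqrt(2)*b^2/2 + 2*b + k*exp(2*b)/2


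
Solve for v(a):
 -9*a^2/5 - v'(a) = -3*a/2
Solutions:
 v(a) = C1 - 3*a^3/5 + 3*a^2/4


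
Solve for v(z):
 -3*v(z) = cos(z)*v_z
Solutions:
 v(z) = C1*(sin(z) - 1)^(3/2)/(sin(z) + 1)^(3/2)


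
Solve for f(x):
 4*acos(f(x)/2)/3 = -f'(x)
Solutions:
 Integral(1/acos(_y/2), (_y, f(x))) = C1 - 4*x/3


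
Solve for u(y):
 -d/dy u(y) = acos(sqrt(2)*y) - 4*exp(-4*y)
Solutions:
 u(y) = C1 - y*acos(sqrt(2)*y) + sqrt(2)*sqrt(1 - 2*y^2)/2 - exp(-4*y)


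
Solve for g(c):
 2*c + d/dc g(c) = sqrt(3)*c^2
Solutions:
 g(c) = C1 + sqrt(3)*c^3/3 - c^2


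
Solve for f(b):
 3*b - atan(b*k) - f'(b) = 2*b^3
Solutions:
 f(b) = C1 - b^4/2 + 3*b^2/2 - Piecewise((b*atan(b*k) - log(b^2*k^2 + 1)/(2*k), Ne(k, 0)), (0, True))


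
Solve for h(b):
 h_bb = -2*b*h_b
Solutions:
 h(b) = C1 + C2*erf(b)


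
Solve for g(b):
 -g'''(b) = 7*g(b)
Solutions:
 g(b) = C3*exp(-7^(1/3)*b) + (C1*sin(sqrt(3)*7^(1/3)*b/2) + C2*cos(sqrt(3)*7^(1/3)*b/2))*exp(7^(1/3)*b/2)


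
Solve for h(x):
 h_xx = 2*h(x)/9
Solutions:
 h(x) = C1*exp(-sqrt(2)*x/3) + C2*exp(sqrt(2)*x/3)


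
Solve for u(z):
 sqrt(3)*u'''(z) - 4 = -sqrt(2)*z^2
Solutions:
 u(z) = C1 + C2*z + C3*z^2 - sqrt(6)*z^5/180 + 2*sqrt(3)*z^3/9


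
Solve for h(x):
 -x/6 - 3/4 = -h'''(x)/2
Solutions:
 h(x) = C1 + C2*x + C3*x^2 + x^4/72 + x^3/4


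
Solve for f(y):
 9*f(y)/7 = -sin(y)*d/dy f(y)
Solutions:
 f(y) = C1*(cos(y) + 1)^(9/14)/(cos(y) - 1)^(9/14)


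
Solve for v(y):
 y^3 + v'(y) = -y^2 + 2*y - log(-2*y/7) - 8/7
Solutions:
 v(y) = C1 - y^4/4 - y^3/3 + y^2 - y*log(-y) + y*(-log(2) - 1/7 + log(7))


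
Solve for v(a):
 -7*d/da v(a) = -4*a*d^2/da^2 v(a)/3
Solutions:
 v(a) = C1 + C2*a^(25/4)


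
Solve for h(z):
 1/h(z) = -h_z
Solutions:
 h(z) = -sqrt(C1 - 2*z)
 h(z) = sqrt(C1 - 2*z)


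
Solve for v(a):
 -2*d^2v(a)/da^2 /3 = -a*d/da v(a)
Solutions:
 v(a) = C1 + C2*erfi(sqrt(3)*a/2)


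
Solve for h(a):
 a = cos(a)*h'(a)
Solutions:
 h(a) = C1 + Integral(a/cos(a), a)


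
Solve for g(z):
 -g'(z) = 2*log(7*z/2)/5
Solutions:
 g(z) = C1 - 2*z*log(z)/5 - 2*z*log(7)/5 + 2*z*log(2)/5 + 2*z/5


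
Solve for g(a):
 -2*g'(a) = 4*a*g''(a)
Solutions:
 g(a) = C1 + C2*sqrt(a)


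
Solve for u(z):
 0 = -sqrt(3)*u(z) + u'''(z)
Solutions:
 u(z) = C3*exp(3^(1/6)*z) + (C1*sin(3^(2/3)*z/2) + C2*cos(3^(2/3)*z/2))*exp(-3^(1/6)*z/2)


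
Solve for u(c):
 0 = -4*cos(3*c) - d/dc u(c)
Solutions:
 u(c) = C1 - 4*sin(3*c)/3


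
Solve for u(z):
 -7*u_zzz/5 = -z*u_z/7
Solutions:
 u(z) = C1 + Integral(C2*airyai(35^(1/3)*z/7) + C3*airybi(35^(1/3)*z/7), z)


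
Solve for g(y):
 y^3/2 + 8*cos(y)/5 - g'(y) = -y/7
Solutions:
 g(y) = C1 + y^4/8 + y^2/14 + 8*sin(y)/5


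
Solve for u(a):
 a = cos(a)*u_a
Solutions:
 u(a) = C1 + Integral(a/cos(a), a)


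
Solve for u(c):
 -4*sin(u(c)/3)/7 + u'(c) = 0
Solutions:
 -4*c/7 + 3*log(cos(u(c)/3) - 1)/2 - 3*log(cos(u(c)/3) + 1)/2 = C1


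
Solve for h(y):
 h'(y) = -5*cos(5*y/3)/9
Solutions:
 h(y) = C1 - sin(5*y/3)/3


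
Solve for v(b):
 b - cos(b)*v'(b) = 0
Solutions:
 v(b) = C1 + Integral(b/cos(b), b)


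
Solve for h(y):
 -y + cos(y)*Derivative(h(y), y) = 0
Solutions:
 h(y) = C1 + Integral(y/cos(y), y)


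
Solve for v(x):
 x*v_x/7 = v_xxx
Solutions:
 v(x) = C1 + Integral(C2*airyai(7^(2/3)*x/7) + C3*airybi(7^(2/3)*x/7), x)


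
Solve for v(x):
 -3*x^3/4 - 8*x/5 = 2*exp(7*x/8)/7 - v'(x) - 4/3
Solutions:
 v(x) = C1 + 3*x^4/16 + 4*x^2/5 - 4*x/3 + 16*exp(7*x/8)/49


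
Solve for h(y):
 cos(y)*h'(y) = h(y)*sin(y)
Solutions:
 h(y) = C1/cos(y)


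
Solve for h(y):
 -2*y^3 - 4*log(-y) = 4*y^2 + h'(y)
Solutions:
 h(y) = C1 - y^4/2 - 4*y^3/3 - 4*y*log(-y) + 4*y


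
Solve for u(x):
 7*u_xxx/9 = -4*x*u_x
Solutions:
 u(x) = C1 + Integral(C2*airyai(-42^(2/3)*x/7) + C3*airybi(-42^(2/3)*x/7), x)


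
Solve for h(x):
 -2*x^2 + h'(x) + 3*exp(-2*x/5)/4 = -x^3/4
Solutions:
 h(x) = C1 - x^4/16 + 2*x^3/3 + 15*exp(-2*x/5)/8


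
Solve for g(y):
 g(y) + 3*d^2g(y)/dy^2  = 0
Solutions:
 g(y) = C1*sin(sqrt(3)*y/3) + C2*cos(sqrt(3)*y/3)


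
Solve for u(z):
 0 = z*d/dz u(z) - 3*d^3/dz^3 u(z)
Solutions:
 u(z) = C1 + Integral(C2*airyai(3^(2/3)*z/3) + C3*airybi(3^(2/3)*z/3), z)


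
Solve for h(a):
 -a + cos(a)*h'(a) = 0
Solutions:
 h(a) = C1 + Integral(a/cos(a), a)


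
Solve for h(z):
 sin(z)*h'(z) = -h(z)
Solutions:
 h(z) = C1*sqrt(cos(z) + 1)/sqrt(cos(z) - 1)


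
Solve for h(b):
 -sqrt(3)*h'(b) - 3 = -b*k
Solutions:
 h(b) = C1 + sqrt(3)*b^2*k/6 - sqrt(3)*b


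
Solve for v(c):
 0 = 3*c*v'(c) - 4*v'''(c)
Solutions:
 v(c) = C1 + Integral(C2*airyai(6^(1/3)*c/2) + C3*airybi(6^(1/3)*c/2), c)


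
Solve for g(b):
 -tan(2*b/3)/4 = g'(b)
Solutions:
 g(b) = C1 + 3*log(cos(2*b/3))/8


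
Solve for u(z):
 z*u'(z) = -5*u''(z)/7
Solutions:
 u(z) = C1 + C2*erf(sqrt(70)*z/10)


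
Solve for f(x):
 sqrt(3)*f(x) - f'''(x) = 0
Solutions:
 f(x) = C3*exp(3^(1/6)*x) + (C1*sin(3^(2/3)*x/2) + C2*cos(3^(2/3)*x/2))*exp(-3^(1/6)*x/2)


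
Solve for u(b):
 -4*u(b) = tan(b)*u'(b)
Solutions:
 u(b) = C1/sin(b)^4


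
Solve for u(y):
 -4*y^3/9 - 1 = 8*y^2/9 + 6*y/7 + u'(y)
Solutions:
 u(y) = C1 - y^4/9 - 8*y^3/27 - 3*y^2/7 - y


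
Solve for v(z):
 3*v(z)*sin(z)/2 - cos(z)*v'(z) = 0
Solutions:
 v(z) = C1/cos(z)^(3/2)


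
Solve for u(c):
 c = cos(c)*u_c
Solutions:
 u(c) = C1 + Integral(c/cos(c), c)


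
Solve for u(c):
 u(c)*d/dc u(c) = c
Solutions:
 u(c) = -sqrt(C1 + c^2)
 u(c) = sqrt(C1 + c^2)


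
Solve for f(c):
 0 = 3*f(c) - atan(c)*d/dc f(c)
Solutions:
 f(c) = C1*exp(3*Integral(1/atan(c), c))


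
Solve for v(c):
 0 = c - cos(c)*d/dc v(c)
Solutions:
 v(c) = C1 + Integral(c/cos(c), c)


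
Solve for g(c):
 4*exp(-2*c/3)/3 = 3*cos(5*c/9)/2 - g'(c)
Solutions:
 g(c) = C1 + 27*sin(5*c/9)/10 + 2*exp(-2*c/3)


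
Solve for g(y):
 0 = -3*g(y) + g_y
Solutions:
 g(y) = C1*exp(3*y)


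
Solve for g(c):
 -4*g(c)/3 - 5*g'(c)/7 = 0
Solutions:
 g(c) = C1*exp(-28*c/15)


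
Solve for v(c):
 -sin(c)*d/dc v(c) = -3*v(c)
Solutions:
 v(c) = C1*(cos(c) - 1)^(3/2)/(cos(c) + 1)^(3/2)


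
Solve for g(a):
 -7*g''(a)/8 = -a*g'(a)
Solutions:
 g(a) = C1 + C2*erfi(2*sqrt(7)*a/7)


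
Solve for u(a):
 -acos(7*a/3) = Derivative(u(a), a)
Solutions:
 u(a) = C1 - a*acos(7*a/3) + sqrt(9 - 49*a^2)/7


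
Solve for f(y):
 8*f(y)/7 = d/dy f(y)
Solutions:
 f(y) = C1*exp(8*y/7)


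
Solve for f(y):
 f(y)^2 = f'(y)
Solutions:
 f(y) = -1/(C1 + y)


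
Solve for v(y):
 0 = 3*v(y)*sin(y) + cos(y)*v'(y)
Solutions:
 v(y) = C1*cos(y)^3


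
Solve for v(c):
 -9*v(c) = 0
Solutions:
 v(c) = 0


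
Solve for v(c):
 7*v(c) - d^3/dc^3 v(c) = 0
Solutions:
 v(c) = C3*exp(7^(1/3)*c) + (C1*sin(sqrt(3)*7^(1/3)*c/2) + C2*cos(sqrt(3)*7^(1/3)*c/2))*exp(-7^(1/3)*c/2)


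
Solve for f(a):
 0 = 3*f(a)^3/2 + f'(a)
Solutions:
 f(a) = -sqrt(-1/(C1 - 3*a))
 f(a) = sqrt(-1/(C1 - 3*a))


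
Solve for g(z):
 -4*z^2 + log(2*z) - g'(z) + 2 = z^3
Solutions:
 g(z) = C1 - z^4/4 - 4*z^3/3 + z*log(z) + z*log(2) + z


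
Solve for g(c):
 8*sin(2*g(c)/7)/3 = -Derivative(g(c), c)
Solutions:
 8*c/3 + 7*log(cos(2*g(c)/7) - 1)/4 - 7*log(cos(2*g(c)/7) + 1)/4 = C1


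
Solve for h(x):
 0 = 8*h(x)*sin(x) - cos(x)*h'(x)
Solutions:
 h(x) = C1/cos(x)^8


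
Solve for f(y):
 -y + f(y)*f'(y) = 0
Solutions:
 f(y) = -sqrt(C1 + y^2)
 f(y) = sqrt(C1 + y^2)


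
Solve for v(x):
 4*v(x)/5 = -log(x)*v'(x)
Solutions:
 v(x) = C1*exp(-4*li(x)/5)


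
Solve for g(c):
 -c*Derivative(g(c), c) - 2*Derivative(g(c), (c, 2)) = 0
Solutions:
 g(c) = C1 + C2*erf(c/2)


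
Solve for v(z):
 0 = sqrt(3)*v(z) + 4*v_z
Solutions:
 v(z) = C1*exp(-sqrt(3)*z/4)


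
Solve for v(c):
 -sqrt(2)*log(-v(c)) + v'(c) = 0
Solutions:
 -li(-v(c)) = C1 + sqrt(2)*c


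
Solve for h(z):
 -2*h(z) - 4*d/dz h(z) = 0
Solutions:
 h(z) = C1*exp(-z/2)


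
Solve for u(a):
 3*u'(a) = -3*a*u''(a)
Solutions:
 u(a) = C1 + C2*log(a)


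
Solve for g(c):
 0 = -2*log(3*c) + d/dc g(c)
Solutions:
 g(c) = C1 + 2*c*log(c) - 2*c + c*log(9)


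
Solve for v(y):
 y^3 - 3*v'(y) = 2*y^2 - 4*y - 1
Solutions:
 v(y) = C1 + y^4/12 - 2*y^3/9 + 2*y^2/3 + y/3


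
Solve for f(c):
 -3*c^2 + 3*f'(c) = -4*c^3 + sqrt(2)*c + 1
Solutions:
 f(c) = C1 - c^4/3 + c^3/3 + sqrt(2)*c^2/6 + c/3


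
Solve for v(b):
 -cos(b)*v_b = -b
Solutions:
 v(b) = C1 + Integral(b/cos(b), b)


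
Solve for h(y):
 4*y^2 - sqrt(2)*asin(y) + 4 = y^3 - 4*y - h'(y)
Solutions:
 h(y) = C1 + y^4/4 - 4*y^3/3 - 2*y^2 - 4*y + sqrt(2)*(y*asin(y) + sqrt(1 - y^2))


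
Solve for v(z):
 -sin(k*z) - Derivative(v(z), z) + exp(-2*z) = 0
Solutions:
 v(z) = C1 - exp(-2*z)/2 + cos(k*z)/k


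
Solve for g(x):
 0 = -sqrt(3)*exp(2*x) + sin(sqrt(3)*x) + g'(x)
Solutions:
 g(x) = C1 + sqrt(3)*exp(2*x)/2 + sqrt(3)*cos(sqrt(3)*x)/3


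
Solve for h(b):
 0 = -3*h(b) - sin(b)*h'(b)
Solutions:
 h(b) = C1*(cos(b) + 1)^(3/2)/(cos(b) - 1)^(3/2)


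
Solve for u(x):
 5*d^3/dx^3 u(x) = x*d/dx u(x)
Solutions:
 u(x) = C1 + Integral(C2*airyai(5^(2/3)*x/5) + C3*airybi(5^(2/3)*x/5), x)


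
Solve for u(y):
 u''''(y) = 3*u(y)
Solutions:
 u(y) = C1*exp(-3^(1/4)*y) + C2*exp(3^(1/4)*y) + C3*sin(3^(1/4)*y) + C4*cos(3^(1/4)*y)


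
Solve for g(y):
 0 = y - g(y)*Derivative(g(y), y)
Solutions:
 g(y) = -sqrt(C1 + y^2)
 g(y) = sqrt(C1 + y^2)


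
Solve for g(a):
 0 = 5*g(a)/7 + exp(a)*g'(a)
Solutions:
 g(a) = C1*exp(5*exp(-a)/7)


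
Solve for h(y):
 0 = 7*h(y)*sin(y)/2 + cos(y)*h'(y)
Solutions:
 h(y) = C1*cos(y)^(7/2)


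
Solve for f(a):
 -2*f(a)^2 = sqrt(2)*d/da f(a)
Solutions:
 f(a) = 1/(C1 + sqrt(2)*a)


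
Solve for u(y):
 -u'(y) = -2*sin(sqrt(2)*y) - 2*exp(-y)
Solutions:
 u(y) = C1 - sqrt(2)*cos(sqrt(2)*y) - 2*exp(-y)


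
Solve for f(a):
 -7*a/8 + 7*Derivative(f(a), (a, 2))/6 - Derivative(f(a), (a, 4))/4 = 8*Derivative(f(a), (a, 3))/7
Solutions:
 f(a) = C1 + C2*a + C3*exp(a*(-48 + sqrt(4362))/21) + C4*exp(-a*(48 + sqrt(4362))/21) + a^3/8 + 18*a^2/49


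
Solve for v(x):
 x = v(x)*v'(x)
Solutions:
 v(x) = -sqrt(C1 + x^2)
 v(x) = sqrt(C1 + x^2)


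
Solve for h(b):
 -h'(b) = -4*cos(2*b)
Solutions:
 h(b) = C1 + 2*sin(2*b)


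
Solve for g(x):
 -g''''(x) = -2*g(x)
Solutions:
 g(x) = C1*exp(-2^(1/4)*x) + C2*exp(2^(1/4)*x) + C3*sin(2^(1/4)*x) + C4*cos(2^(1/4)*x)


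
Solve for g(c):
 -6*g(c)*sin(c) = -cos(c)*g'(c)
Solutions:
 g(c) = C1/cos(c)^6


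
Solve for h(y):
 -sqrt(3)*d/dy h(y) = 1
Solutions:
 h(y) = C1 - sqrt(3)*y/3


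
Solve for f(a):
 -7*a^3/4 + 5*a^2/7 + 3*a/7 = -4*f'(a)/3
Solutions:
 f(a) = C1 + 21*a^4/64 - 5*a^3/28 - 9*a^2/56


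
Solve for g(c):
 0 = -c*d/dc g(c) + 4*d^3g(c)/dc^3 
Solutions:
 g(c) = C1 + Integral(C2*airyai(2^(1/3)*c/2) + C3*airybi(2^(1/3)*c/2), c)


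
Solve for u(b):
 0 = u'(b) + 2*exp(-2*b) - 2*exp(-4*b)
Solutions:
 u(b) = C1 + exp(-2*b) - exp(-4*b)/2


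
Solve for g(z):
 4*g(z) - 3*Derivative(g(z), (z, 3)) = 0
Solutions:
 g(z) = C3*exp(6^(2/3)*z/3) + (C1*sin(2^(2/3)*3^(1/6)*z/2) + C2*cos(2^(2/3)*3^(1/6)*z/2))*exp(-6^(2/3)*z/6)


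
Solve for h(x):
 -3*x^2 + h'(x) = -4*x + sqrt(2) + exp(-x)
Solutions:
 h(x) = C1 + x^3 - 2*x^2 + sqrt(2)*x - exp(-x)


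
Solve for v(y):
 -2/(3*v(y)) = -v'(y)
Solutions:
 v(y) = -sqrt(C1 + 12*y)/3
 v(y) = sqrt(C1 + 12*y)/3


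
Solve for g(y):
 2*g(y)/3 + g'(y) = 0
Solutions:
 g(y) = C1*exp(-2*y/3)


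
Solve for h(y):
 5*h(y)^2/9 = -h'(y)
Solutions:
 h(y) = 9/(C1 + 5*y)


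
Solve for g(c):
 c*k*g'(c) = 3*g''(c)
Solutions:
 g(c) = Piecewise((-sqrt(6)*sqrt(pi)*C1*erf(sqrt(6)*c*sqrt(-k)/6)/(2*sqrt(-k)) - C2, (k > 0) | (k < 0)), (-C1*c - C2, True))


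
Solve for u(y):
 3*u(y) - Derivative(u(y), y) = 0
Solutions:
 u(y) = C1*exp(3*y)


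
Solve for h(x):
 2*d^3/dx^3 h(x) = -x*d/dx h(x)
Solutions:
 h(x) = C1 + Integral(C2*airyai(-2^(2/3)*x/2) + C3*airybi(-2^(2/3)*x/2), x)


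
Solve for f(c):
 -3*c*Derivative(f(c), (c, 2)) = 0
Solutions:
 f(c) = C1 + C2*c


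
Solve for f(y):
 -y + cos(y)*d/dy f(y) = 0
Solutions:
 f(y) = C1 + Integral(y/cos(y), y)


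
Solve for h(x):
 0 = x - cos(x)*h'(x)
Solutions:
 h(x) = C1 + Integral(x/cos(x), x)


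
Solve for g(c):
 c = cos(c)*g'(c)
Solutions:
 g(c) = C1 + Integral(c/cos(c), c)


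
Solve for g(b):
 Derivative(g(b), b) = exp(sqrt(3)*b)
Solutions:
 g(b) = C1 + sqrt(3)*exp(sqrt(3)*b)/3


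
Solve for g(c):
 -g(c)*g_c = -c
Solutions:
 g(c) = -sqrt(C1 + c^2)
 g(c) = sqrt(C1 + c^2)


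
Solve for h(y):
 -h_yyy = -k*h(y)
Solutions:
 h(y) = C1*exp(k^(1/3)*y) + C2*exp(k^(1/3)*y*(-1 + sqrt(3)*I)/2) + C3*exp(-k^(1/3)*y*(1 + sqrt(3)*I)/2)


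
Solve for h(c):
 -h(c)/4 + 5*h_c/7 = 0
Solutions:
 h(c) = C1*exp(7*c/20)


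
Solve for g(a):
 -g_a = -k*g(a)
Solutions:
 g(a) = C1*exp(a*k)


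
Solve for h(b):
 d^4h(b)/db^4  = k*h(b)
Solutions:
 h(b) = C1*exp(-b*k^(1/4)) + C2*exp(b*k^(1/4)) + C3*exp(-I*b*k^(1/4)) + C4*exp(I*b*k^(1/4))


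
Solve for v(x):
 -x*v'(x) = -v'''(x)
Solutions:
 v(x) = C1 + Integral(C2*airyai(x) + C3*airybi(x), x)


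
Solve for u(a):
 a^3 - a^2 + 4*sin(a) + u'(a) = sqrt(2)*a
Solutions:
 u(a) = C1 - a^4/4 + a^3/3 + sqrt(2)*a^2/2 + 4*cos(a)


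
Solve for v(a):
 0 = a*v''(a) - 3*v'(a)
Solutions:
 v(a) = C1 + C2*a^4


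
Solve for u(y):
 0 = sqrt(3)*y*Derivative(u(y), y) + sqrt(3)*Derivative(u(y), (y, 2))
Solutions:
 u(y) = C1 + C2*erf(sqrt(2)*y/2)


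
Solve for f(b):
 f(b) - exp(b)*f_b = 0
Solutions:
 f(b) = C1*exp(-exp(-b))


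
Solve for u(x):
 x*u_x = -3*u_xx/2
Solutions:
 u(x) = C1 + C2*erf(sqrt(3)*x/3)


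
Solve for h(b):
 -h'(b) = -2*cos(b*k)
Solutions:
 h(b) = C1 + 2*sin(b*k)/k


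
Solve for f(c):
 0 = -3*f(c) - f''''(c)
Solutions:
 f(c) = (C1*sin(sqrt(2)*3^(1/4)*c/2) + C2*cos(sqrt(2)*3^(1/4)*c/2))*exp(-sqrt(2)*3^(1/4)*c/2) + (C3*sin(sqrt(2)*3^(1/4)*c/2) + C4*cos(sqrt(2)*3^(1/4)*c/2))*exp(sqrt(2)*3^(1/4)*c/2)


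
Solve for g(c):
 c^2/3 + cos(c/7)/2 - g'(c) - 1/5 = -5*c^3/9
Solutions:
 g(c) = C1 + 5*c^4/36 + c^3/9 - c/5 + 7*sin(c/7)/2


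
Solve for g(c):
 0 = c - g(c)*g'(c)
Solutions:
 g(c) = -sqrt(C1 + c^2)
 g(c) = sqrt(C1 + c^2)


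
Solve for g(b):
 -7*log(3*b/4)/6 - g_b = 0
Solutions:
 g(b) = C1 - 7*b*log(b)/6 - 7*b*log(3)/6 + 7*b/6 + 7*b*log(2)/3


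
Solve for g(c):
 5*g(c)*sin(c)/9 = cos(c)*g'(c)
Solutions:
 g(c) = C1/cos(c)^(5/9)


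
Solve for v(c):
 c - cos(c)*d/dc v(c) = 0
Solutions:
 v(c) = C1 + Integral(c/cos(c), c)


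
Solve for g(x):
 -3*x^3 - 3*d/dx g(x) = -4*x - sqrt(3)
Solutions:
 g(x) = C1 - x^4/4 + 2*x^2/3 + sqrt(3)*x/3


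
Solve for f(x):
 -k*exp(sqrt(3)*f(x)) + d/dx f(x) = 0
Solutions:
 f(x) = sqrt(3)*(2*log(-1/(C1 + k*x)) - log(3))/6


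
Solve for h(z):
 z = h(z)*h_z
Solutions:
 h(z) = -sqrt(C1 + z^2)
 h(z) = sqrt(C1 + z^2)


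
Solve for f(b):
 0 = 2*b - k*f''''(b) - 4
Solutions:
 f(b) = C1 + C2*b + C3*b^2 + C4*b^3 + b^5/(60*k) - b^4/(6*k)


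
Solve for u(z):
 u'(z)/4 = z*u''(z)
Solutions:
 u(z) = C1 + C2*z^(5/4)


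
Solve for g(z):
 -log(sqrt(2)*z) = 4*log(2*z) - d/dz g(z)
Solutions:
 g(z) = C1 + 5*z*log(z) - 5*z + 9*z*log(2)/2


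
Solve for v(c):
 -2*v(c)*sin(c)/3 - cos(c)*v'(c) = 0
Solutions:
 v(c) = C1*cos(c)^(2/3)


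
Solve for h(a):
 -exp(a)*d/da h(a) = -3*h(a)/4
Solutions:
 h(a) = C1*exp(-3*exp(-a)/4)


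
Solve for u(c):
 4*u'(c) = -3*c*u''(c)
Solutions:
 u(c) = C1 + C2/c^(1/3)


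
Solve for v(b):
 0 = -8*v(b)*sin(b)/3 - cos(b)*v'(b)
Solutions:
 v(b) = C1*cos(b)^(8/3)


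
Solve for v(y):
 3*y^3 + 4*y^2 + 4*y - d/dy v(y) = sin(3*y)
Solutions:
 v(y) = C1 + 3*y^4/4 + 4*y^3/3 + 2*y^2 + cos(3*y)/3


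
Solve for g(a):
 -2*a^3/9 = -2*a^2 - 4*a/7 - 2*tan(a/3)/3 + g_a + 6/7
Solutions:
 g(a) = C1 - a^4/18 + 2*a^3/3 + 2*a^2/7 - 6*a/7 - 2*log(cos(a/3))


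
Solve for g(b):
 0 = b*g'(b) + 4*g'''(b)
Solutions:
 g(b) = C1 + Integral(C2*airyai(-2^(1/3)*b/2) + C3*airybi(-2^(1/3)*b/2), b)


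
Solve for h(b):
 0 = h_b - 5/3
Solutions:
 h(b) = C1 + 5*b/3


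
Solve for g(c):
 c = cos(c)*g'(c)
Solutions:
 g(c) = C1 + Integral(c/cos(c), c)


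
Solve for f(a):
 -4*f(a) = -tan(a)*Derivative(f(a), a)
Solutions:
 f(a) = C1*sin(a)^4


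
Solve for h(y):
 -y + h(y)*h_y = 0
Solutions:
 h(y) = -sqrt(C1 + y^2)
 h(y) = sqrt(C1 + y^2)


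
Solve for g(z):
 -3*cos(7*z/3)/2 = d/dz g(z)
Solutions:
 g(z) = C1 - 9*sin(7*z/3)/14


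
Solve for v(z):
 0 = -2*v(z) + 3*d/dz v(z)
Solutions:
 v(z) = C1*exp(2*z/3)


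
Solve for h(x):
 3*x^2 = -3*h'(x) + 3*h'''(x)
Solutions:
 h(x) = C1 + C2*exp(-x) + C3*exp(x) - x^3/3 - 2*x


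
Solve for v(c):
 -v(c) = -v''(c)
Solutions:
 v(c) = C1*exp(-c) + C2*exp(c)


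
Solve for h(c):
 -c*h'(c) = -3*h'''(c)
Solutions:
 h(c) = C1 + Integral(C2*airyai(3^(2/3)*c/3) + C3*airybi(3^(2/3)*c/3), c)


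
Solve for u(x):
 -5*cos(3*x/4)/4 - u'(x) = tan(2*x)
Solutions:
 u(x) = C1 + log(cos(2*x))/2 - 5*sin(3*x/4)/3


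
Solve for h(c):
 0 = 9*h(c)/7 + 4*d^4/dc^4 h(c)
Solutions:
 h(c) = (C1*sin(sqrt(3)*7^(3/4)*c/14) + C2*cos(sqrt(3)*7^(3/4)*c/14))*exp(-sqrt(3)*7^(3/4)*c/14) + (C3*sin(sqrt(3)*7^(3/4)*c/14) + C4*cos(sqrt(3)*7^(3/4)*c/14))*exp(sqrt(3)*7^(3/4)*c/14)


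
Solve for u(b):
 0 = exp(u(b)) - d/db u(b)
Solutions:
 u(b) = log(-1/(C1 + b))


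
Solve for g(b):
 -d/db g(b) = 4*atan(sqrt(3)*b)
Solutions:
 g(b) = C1 - 4*b*atan(sqrt(3)*b) + 2*sqrt(3)*log(3*b^2 + 1)/3


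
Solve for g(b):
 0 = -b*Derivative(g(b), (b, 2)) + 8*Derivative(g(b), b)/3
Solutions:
 g(b) = C1 + C2*b^(11/3)


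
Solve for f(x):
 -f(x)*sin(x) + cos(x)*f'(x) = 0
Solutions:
 f(x) = C1/cos(x)


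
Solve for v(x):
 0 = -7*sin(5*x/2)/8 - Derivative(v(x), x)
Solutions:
 v(x) = C1 + 7*cos(5*x/2)/20


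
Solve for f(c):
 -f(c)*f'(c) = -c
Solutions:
 f(c) = -sqrt(C1 + c^2)
 f(c) = sqrt(C1 + c^2)


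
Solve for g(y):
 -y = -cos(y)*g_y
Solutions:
 g(y) = C1 + Integral(y/cos(y), y)


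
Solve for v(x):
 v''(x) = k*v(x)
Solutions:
 v(x) = C1*exp(-sqrt(k)*x) + C2*exp(sqrt(k)*x)


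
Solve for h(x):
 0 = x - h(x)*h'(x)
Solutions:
 h(x) = -sqrt(C1 + x^2)
 h(x) = sqrt(C1 + x^2)


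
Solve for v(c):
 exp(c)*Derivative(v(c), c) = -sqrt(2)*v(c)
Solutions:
 v(c) = C1*exp(sqrt(2)*exp(-c))


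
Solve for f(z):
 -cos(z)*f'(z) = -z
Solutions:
 f(z) = C1 + Integral(z/cos(z), z)


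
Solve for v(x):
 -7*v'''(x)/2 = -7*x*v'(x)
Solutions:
 v(x) = C1 + Integral(C2*airyai(2^(1/3)*x) + C3*airybi(2^(1/3)*x), x)


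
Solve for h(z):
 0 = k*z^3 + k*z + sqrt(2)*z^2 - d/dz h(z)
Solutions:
 h(z) = C1 + k*z^4/4 + k*z^2/2 + sqrt(2)*z^3/3


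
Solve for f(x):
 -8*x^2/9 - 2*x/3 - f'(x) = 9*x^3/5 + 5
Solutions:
 f(x) = C1 - 9*x^4/20 - 8*x^3/27 - x^2/3 - 5*x


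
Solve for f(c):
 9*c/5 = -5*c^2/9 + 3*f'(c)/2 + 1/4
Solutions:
 f(c) = C1 + 10*c^3/81 + 3*c^2/5 - c/6


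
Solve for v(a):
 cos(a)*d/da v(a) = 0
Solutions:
 v(a) = C1


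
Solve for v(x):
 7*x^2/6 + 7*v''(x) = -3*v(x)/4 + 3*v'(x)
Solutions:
 v(x) = -14*x^2/9 - 112*x/9 + (C1*sin(sqrt(3)*x/7) + C2*cos(sqrt(3)*x/7))*exp(3*x/14) - 560/27


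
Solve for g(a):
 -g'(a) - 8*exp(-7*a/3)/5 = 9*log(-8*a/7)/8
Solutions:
 g(a) = C1 - 9*a*log(-a)/8 + 9*a*(-3*log(2) + 1 + log(7))/8 + 24*exp(-7*a/3)/35


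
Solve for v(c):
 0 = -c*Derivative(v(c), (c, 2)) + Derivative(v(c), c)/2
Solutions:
 v(c) = C1 + C2*c^(3/2)


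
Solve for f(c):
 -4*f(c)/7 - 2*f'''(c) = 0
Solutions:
 f(c) = C3*exp(-2^(1/3)*7^(2/3)*c/7) + (C1*sin(2^(1/3)*sqrt(3)*7^(2/3)*c/14) + C2*cos(2^(1/3)*sqrt(3)*7^(2/3)*c/14))*exp(2^(1/3)*7^(2/3)*c/14)


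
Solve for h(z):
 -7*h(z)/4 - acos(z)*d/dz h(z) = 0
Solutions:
 h(z) = C1*exp(-7*Integral(1/acos(z), z)/4)


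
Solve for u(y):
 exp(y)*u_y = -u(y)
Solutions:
 u(y) = C1*exp(exp(-y))


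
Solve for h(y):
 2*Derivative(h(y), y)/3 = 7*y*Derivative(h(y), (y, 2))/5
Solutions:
 h(y) = C1 + C2*y^(31/21)


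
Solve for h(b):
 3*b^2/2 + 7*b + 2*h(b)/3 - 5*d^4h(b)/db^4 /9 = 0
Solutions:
 h(b) = C1*exp(-5^(3/4)*6^(1/4)*b/5) + C2*exp(5^(3/4)*6^(1/4)*b/5) + C3*sin(5^(3/4)*6^(1/4)*b/5) + C4*cos(5^(3/4)*6^(1/4)*b/5) - 9*b^2/4 - 21*b/2


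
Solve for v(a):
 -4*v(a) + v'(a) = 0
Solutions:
 v(a) = C1*exp(4*a)


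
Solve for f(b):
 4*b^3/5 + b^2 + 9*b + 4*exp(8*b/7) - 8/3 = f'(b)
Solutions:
 f(b) = C1 + b^4/5 + b^3/3 + 9*b^2/2 - 8*b/3 + 7*exp(8*b/7)/2


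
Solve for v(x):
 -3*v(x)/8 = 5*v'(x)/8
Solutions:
 v(x) = C1*exp(-3*x/5)


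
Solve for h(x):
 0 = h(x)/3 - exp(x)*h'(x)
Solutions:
 h(x) = C1*exp(-exp(-x)/3)


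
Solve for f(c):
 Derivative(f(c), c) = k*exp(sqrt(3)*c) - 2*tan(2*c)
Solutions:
 f(c) = C1 + sqrt(3)*k*exp(sqrt(3)*c)/3 + log(cos(2*c))


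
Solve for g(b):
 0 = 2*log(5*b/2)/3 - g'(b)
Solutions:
 g(b) = C1 + 2*b*log(b)/3 - 2*b/3 - 2*b*log(2)/3 + 2*b*log(5)/3


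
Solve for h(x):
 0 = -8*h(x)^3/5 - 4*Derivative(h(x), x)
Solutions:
 h(x) = -sqrt(10)*sqrt(-1/(C1 - 2*x))/2
 h(x) = sqrt(10)*sqrt(-1/(C1 - 2*x))/2


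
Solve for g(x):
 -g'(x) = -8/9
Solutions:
 g(x) = C1 + 8*x/9


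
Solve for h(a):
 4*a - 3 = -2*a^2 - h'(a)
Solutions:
 h(a) = C1 - 2*a^3/3 - 2*a^2 + 3*a


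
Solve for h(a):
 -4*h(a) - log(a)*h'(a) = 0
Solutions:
 h(a) = C1*exp(-4*li(a))


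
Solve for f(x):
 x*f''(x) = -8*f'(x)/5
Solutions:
 f(x) = C1 + C2/x^(3/5)


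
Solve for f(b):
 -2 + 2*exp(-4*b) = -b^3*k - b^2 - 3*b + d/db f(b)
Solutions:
 f(b) = C1 + b^4*k/4 + b^3/3 + 3*b^2/2 - 2*b - exp(-4*b)/2


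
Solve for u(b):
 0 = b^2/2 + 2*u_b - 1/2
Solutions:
 u(b) = C1 - b^3/12 + b/4


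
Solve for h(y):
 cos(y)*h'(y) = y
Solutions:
 h(y) = C1 + Integral(y/cos(y), y)


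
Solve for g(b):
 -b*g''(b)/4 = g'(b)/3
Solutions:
 g(b) = C1 + C2/b^(1/3)


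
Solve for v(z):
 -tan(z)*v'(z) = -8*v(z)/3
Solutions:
 v(z) = C1*sin(z)^(8/3)


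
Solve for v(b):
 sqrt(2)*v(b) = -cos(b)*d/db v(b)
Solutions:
 v(b) = C1*(sin(b) - 1)^(sqrt(2)/2)/(sin(b) + 1)^(sqrt(2)/2)


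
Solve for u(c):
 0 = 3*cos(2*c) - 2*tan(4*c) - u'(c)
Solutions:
 u(c) = C1 + log(cos(4*c))/2 + 3*sin(2*c)/2


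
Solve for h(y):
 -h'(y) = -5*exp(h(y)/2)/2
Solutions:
 h(y) = 2*log(-1/(C1 + 5*y)) + 4*log(2)


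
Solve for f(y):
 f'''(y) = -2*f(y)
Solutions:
 f(y) = C3*exp(-2^(1/3)*y) + (C1*sin(2^(1/3)*sqrt(3)*y/2) + C2*cos(2^(1/3)*sqrt(3)*y/2))*exp(2^(1/3)*y/2)


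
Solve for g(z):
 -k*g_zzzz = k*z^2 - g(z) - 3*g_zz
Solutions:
 g(z) = C1*exp(-sqrt(2)*z*sqrt((3 - sqrt(4*k + 9))/k)/2) + C2*exp(sqrt(2)*z*sqrt((3 - sqrt(4*k + 9))/k)/2) + C3*exp(-sqrt(2)*z*sqrt((sqrt(4*k + 9) + 3)/k)/2) + C4*exp(sqrt(2)*z*sqrt((sqrt(4*k + 9) + 3)/k)/2) + k*z^2 - 6*k
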